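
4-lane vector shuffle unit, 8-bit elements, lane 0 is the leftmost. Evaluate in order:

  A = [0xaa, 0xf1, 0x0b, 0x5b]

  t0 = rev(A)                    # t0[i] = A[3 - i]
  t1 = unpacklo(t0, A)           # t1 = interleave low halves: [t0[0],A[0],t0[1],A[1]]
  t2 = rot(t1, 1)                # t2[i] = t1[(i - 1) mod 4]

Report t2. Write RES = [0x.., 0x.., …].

RES = [0xf1, 0x5b, 0xaa, 0x0b]

t0 = [0x5b, 0x0b, 0xf1, 0xaa]
t1 = [0x5b, 0xaa, 0x0b, 0xf1]
t2 = [0xf1, 0x5b, 0xaa, 0x0b]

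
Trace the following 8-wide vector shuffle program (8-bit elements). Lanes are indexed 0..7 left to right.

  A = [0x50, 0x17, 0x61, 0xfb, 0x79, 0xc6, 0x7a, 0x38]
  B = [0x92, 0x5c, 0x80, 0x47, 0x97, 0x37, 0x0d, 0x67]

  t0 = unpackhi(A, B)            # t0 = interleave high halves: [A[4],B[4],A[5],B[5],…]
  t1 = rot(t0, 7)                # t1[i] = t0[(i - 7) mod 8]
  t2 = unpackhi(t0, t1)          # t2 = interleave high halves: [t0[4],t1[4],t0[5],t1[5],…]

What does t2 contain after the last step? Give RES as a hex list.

  t0: 79 97 c6 37 7a 0d 38 67
  t1: 97 c6 37 7a 0d 38 67 79
  t2: 7a 0d 0d 38 38 67 67 79

RES = [0x7a, 0x0d, 0x0d, 0x38, 0x38, 0x67, 0x67, 0x79]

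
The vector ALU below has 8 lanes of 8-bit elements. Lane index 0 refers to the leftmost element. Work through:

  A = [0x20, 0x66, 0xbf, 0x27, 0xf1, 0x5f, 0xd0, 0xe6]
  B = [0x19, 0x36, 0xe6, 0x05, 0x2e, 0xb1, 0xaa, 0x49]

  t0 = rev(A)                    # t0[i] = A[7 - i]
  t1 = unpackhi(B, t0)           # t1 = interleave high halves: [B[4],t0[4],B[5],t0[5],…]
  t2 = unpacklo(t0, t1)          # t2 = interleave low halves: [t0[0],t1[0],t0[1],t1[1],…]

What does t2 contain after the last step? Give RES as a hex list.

RES = [0xe6, 0x2e, 0xd0, 0x27, 0x5f, 0xb1, 0xf1, 0xbf]

→ t0 |e6|d0|5f|f1|27|bf|66|20|
→ t1 |2e|27|b1|bf|aa|66|49|20|
→ t2 |e6|2e|d0|27|5f|b1|f1|bf|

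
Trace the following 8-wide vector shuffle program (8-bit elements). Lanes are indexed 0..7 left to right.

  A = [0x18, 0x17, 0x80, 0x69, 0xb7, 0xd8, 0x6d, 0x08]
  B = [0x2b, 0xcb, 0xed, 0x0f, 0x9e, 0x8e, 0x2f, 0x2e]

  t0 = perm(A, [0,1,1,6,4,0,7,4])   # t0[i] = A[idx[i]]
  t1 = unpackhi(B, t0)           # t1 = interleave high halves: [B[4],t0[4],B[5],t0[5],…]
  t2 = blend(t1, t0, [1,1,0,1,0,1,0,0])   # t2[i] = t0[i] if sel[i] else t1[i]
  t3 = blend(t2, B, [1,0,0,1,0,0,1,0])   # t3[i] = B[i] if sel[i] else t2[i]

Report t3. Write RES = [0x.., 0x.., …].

RES = [0x2b, 0x17, 0x8e, 0x0f, 0x2f, 0x18, 0x2f, 0xb7]

t0 = [0x18, 0x17, 0x17, 0x6d, 0xb7, 0x18, 0x08, 0xb7]
t1 = [0x9e, 0xb7, 0x8e, 0x18, 0x2f, 0x08, 0x2e, 0xb7]
t2 = [0x18, 0x17, 0x8e, 0x6d, 0x2f, 0x18, 0x2e, 0xb7]
t3 = [0x2b, 0x17, 0x8e, 0x0f, 0x2f, 0x18, 0x2f, 0xb7]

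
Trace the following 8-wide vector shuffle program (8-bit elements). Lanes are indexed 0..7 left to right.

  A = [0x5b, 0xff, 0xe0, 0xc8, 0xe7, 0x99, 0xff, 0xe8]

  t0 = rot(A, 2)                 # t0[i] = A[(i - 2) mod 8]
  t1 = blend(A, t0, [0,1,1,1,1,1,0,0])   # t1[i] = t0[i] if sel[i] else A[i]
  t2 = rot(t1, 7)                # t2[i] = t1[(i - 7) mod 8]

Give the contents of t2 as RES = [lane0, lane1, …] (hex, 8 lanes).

RES = [ 0xe8  0x5b  0xff  0xe0  0xc8  0xff  0xe8  0x5b ]

  t0: ff e8 5b ff e0 c8 e7 99
  t1: 5b e8 5b ff e0 c8 ff e8
  t2: e8 5b ff e0 c8 ff e8 5b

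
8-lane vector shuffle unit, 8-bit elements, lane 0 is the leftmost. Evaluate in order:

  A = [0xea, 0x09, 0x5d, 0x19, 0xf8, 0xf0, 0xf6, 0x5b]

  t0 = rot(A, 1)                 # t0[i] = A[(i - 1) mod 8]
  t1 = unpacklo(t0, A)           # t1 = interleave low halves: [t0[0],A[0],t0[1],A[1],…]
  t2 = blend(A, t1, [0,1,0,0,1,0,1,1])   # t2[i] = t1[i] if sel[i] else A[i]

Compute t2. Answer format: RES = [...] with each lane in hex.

RES = [ 0xea  0xea  0x5d  0x19  0x09  0xf0  0x5d  0x19 ]

  t0: 5b ea 09 5d 19 f8 f0 f6
  t1: 5b ea ea 09 09 5d 5d 19
  t2: ea ea 5d 19 09 f0 5d 19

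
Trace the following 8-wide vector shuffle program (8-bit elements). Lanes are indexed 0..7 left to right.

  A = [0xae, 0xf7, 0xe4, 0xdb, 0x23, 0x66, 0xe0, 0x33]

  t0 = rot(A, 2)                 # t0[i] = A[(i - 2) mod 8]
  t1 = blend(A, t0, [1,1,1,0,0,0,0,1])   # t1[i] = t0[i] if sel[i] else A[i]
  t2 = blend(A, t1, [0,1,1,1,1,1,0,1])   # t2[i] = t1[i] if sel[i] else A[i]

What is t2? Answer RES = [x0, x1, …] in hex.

  t0: e0 33 ae f7 e4 db 23 66
  t1: e0 33 ae db 23 66 e0 66
  t2: ae 33 ae db 23 66 e0 66

RES = [0xae, 0x33, 0xae, 0xdb, 0x23, 0x66, 0xe0, 0x66]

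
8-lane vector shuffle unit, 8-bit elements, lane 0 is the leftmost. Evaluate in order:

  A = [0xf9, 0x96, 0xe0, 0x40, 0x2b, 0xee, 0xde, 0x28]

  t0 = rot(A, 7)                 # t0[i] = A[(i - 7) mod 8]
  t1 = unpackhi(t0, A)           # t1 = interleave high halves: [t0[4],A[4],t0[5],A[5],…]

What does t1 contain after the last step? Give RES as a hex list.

RES = [ 0xee  0x2b  0xde  0xee  0x28  0xde  0xf9  0x28 ]

→ t0 |96|e0|40|2b|ee|de|28|f9|
→ t1 |ee|2b|de|ee|28|de|f9|28|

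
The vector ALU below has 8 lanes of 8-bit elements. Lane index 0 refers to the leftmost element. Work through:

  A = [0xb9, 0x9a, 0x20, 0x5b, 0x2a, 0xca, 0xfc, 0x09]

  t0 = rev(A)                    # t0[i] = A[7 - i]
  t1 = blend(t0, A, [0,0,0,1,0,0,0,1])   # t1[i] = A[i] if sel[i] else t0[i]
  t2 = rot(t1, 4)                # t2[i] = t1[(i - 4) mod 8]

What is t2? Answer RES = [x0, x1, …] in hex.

→ t0 |09|fc|ca|2a|5b|20|9a|b9|
→ t1 |09|fc|ca|5b|5b|20|9a|09|
→ t2 |5b|20|9a|09|09|fc|ca|5b|

RES = [ 0x5b  0x20  0x9a  0x09  0x09  0xfc  0xca  0x5b ]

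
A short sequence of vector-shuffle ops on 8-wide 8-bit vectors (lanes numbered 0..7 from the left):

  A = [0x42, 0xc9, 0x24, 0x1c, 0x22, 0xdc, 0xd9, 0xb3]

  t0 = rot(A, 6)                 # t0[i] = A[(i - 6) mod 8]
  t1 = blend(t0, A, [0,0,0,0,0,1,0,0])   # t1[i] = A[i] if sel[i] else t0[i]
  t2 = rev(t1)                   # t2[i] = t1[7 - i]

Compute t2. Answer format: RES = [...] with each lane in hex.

  t0: 24 1c 22 dc d9 b3 42 c9
  t1: 24 1c 22 dc d9 dc 42 c9
  t2: c9 42 dc d9 dc 22 1c 24

RES = [0xc9, 0x42, 0xdc, 0xd9, 0xdc, 0x22, 0x1c, 0x24]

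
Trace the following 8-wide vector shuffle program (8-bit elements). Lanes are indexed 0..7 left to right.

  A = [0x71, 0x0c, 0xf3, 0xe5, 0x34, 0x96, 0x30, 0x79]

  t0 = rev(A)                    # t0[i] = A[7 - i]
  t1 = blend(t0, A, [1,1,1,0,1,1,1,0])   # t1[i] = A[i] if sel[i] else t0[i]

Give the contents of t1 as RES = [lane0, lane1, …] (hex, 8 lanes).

t0 = [0x79, 0x30, 0x96, 0x34, 0xe5, 0xf3, 0x0c, 0x71]
t1 = [0x71, 0x0c, 0xf3, 0x34, 0x34, 0x96, 0x30, 0x71]

RES = [ 0x71  0x0c  0xf3  0x34  0x34  0x96  0x30  0x71 ]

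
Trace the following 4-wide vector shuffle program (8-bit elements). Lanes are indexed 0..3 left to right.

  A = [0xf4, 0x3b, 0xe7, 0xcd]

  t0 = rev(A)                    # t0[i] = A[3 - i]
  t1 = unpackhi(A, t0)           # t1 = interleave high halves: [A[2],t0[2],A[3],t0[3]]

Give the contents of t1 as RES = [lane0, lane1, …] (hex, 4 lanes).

→ t0 |cd|e7|3b|f4|
→ t1 |e7|3b|cd|f4|

RES = [0xe7, 0x3b, 0xcd, 0xf4]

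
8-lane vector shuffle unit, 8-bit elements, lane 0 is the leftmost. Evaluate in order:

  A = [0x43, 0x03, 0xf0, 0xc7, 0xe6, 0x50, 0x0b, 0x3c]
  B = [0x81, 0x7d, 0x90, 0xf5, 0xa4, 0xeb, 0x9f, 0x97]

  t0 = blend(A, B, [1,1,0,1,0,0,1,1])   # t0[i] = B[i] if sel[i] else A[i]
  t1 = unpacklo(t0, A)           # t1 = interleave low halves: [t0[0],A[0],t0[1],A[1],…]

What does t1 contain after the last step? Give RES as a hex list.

t0 = [0x81, 0x7d, 0xf0, 0xf5, 0xe6, 0x50, 0x9f, 0x97]
t1 = [0x81, 0x43, 0x7d, 0x03, 0xf0, 0xf0, 0xf5, 0xc7]

RES = [ 0x81  0x43  0x7d  0x03  0xf0  0xf0  0xf5  0xc7 ]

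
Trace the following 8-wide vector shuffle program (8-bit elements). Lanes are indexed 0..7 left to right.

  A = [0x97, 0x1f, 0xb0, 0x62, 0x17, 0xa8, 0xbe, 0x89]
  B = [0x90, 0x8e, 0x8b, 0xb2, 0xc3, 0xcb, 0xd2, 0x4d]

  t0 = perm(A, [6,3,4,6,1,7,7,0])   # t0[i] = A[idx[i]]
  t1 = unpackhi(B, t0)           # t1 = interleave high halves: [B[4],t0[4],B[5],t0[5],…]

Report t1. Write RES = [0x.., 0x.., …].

t0 = [0xbe, 0x62, 0x17, 0xbe, 0x1f, 0x89, 0x89, 0x97]
t1 = [0xc3, 0x1f, 0xcb, 0x89, 0xd2, 0x89, 0x4d, 0x97]

RES = [ 0xc3  0x1f  0xcb  0x89  0xd2  0x89  0x4d  0x97 ]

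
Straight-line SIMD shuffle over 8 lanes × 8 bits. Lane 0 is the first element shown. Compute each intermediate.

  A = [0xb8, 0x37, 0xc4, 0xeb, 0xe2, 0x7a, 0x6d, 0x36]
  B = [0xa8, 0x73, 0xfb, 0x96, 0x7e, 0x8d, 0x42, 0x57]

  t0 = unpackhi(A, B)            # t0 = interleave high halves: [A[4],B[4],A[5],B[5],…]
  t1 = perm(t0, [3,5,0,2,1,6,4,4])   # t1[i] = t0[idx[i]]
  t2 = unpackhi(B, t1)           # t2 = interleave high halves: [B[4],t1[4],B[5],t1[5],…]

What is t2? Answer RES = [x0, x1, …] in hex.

  t0: e2 7e 7a 8d 6d 42 36 57
  t1: 8d 42 e2 7a 7e 36 6d 6d
  t2: 7e 7e 8d 36 42 6d 57 6d

RES = [0x7e, 0x7e, 0x8d, 0x36, 0x42, 0x6d, 0x57, 0x6d]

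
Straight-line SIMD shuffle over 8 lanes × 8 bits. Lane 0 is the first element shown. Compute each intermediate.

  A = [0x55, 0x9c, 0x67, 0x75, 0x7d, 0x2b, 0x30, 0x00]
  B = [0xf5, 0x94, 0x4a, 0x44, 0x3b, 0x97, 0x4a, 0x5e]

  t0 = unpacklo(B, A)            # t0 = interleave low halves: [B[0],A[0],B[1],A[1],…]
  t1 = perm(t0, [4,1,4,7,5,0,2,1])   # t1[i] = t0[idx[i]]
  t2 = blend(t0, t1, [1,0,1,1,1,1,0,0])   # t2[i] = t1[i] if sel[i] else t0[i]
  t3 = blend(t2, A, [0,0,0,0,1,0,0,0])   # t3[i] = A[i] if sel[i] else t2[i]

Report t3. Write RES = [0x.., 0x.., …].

→ t0 |f5|55|94|9c|4a|67|44|75|
→ t1 |4a|55|4a|75|67|f5|94|55|
→ t2 |4a|55|4a|75|67|f5|44|75|
→ t3 |4a|55|4a|75|7d|f5|44|75|

RES = [ 0x4a  0x55  0x4a  0x75  0x7d  0xf5  0x44  0x75 ]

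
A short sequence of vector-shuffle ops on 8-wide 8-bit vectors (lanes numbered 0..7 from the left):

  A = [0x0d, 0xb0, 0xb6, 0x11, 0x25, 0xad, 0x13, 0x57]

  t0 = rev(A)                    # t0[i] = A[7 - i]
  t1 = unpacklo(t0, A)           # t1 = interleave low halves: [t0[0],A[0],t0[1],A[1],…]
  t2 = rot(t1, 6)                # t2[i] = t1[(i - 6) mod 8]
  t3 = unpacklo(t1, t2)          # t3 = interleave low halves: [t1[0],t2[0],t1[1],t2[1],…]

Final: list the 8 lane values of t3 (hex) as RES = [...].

RES = [0x57, 0x13, 0x0d, 0xb0, 0x13, 0xad, 0xb0, 0xb6]

t0 = [0x57, 0x13, 0xad, 0x25, 0x11, 0xb6, 0xb0, 0x0d]
t1 = [0x57, 0x0d, 0x13, 0xb0, 0xad, 0xb6, 0x25, 0x11]
t2 = [0x13, 0xb0, 0xad, 0xb6, 0x25, 0x11, 0x57, 0x0d]
t3 = [0x57, 0x13, 0x0d, 0xb0, 0x13, 0xad, 0xb0, 0xb6]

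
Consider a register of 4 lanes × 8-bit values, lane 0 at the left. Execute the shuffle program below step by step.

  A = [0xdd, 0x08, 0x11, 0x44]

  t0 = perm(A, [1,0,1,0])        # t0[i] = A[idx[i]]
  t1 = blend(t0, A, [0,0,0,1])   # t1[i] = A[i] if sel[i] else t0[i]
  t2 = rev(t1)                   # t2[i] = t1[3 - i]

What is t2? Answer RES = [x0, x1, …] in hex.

RES = [ 0x44  0x08  0xdd  0x08 ]

  t0: 08 dd 08 dd
  t1: 08 dd 08 44
  t2: 44 08 dd 08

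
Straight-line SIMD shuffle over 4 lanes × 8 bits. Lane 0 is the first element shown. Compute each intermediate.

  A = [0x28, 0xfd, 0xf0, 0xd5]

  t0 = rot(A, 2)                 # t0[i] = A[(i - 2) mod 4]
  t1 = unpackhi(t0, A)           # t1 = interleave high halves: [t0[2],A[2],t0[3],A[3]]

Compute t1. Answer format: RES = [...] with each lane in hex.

RES = [ 0x28  0xf0  0xfd  0xd5 ]

t0 = [0xf0, 0xd5, 0x28, 0xfd]
t1 = [0x28, 0xf0, 0xfd, 0xd5]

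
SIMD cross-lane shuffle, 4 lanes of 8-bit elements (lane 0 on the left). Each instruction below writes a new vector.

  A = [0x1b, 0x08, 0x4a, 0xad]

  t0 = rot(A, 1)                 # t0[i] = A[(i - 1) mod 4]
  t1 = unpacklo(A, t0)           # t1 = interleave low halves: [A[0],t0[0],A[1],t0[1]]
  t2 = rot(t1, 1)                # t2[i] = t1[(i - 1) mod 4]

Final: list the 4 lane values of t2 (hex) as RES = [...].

t0 = [0xad, 0x1b, 0x08, 0x4a]
t1 = [0x1b, 0xad, 0x08, 0x1b]
t2 = [0x1b, 0x1b, 0xad, 0x08]

RES = [0x1b, 0x1b, 0xad, 0x08]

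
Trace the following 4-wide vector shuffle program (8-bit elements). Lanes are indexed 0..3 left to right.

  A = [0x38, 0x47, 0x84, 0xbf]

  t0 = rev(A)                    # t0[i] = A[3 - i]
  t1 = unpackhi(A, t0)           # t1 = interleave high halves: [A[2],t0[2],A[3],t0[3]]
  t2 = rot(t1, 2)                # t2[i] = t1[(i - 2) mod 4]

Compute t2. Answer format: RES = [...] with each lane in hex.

RES = [ 0xbf  0x38  0x84  0x47 ]

  t0: bf 84 47 38
  t1: 84 47 bf 38
  t2: bf 38 84 47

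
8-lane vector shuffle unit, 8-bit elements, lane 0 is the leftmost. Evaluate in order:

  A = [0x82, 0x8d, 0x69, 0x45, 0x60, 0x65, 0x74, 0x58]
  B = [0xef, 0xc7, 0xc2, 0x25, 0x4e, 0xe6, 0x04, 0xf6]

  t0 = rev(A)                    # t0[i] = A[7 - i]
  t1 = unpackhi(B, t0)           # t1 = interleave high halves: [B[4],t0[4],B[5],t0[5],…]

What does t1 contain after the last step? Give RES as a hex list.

  t0: 58 74 65 60 45 69 8d 82
  t1: 4e 45 e6 69 04 8d f6 82

RES = [0x4e, 0x45, 0xe6, 0x69, 0x04, 0x8d, 0xf6, 0x82]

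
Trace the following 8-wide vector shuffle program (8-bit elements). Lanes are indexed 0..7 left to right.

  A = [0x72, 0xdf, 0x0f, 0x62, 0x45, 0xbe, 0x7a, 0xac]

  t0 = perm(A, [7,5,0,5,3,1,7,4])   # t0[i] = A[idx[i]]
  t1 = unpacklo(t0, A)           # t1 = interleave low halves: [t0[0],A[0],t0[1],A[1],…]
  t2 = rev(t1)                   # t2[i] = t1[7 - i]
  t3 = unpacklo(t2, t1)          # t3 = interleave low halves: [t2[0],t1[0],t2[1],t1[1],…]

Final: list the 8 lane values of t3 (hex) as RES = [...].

→ t0 |ac|be|72|be|62|df|ac|45|
→ t1 |ac|72|be|df|72|0f|be|62|
→ t2 |62|be|0f|72|df|be|72|ac|
→ t3 |62|ac|be|72|0f|be|72|df|

RES = [ 0x62  0xac  0xbe  0x72  0x0f  0xbe  0x72  0xdf ]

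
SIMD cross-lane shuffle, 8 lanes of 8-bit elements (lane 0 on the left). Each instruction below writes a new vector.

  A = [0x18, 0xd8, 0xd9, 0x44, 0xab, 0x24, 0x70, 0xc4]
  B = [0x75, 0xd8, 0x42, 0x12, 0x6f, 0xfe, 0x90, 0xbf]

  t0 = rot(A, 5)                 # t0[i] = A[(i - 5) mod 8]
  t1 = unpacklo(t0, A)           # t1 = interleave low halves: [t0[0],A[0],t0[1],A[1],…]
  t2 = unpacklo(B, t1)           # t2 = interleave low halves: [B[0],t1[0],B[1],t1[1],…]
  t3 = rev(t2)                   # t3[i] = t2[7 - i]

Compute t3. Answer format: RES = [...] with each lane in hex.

RES = [ 0xd8  0x12  0xab  0x42  0x18  0xd8  0x44  0x75 ]

  t0: 44 ab 24 70 c4 18 d8 d9
  t1: 44 18 ab d8 24 d9 70 44
  t2: 75 44 d8 18 42 ab 12 d8
  t3: d8 12 ab 42 18 d8 44 75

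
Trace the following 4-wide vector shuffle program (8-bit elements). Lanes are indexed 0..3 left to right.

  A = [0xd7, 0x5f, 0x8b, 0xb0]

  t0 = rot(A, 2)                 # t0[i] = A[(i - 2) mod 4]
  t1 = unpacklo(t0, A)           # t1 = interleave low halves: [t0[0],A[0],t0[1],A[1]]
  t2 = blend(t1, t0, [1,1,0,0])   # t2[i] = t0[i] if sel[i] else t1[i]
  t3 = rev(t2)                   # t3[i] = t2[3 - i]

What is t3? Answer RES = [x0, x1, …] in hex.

→ t0 |8b|b0|d7|5f|
→ t1 |8b|d7|b0|5f|
→ t2 |8b|b0|b0|5f|
→ t3 |5f|b0|b0|8b|

RES = [0x5f, 0xb0, 0xb0, 0x8b]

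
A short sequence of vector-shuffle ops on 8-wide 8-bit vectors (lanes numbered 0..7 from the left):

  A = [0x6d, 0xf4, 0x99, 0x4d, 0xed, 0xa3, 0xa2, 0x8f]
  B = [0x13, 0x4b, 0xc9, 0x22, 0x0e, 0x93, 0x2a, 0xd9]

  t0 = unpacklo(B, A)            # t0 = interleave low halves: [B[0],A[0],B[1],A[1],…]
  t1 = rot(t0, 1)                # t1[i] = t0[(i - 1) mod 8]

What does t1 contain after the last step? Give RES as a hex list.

RES = [0x4d, 0x13, 0x6d, 0x4b, 0xf4, 0xc9, 0x99, 0x22]

t0 = [0x13, 0x6d, 0x4b, 0xf4, 0xc9, 0x99, 0x22, 0x4d]
t1 = [0x4d, 0x13, 0x6d, 0x4b, 0xf4, 0xc9, 0x99, 0x22]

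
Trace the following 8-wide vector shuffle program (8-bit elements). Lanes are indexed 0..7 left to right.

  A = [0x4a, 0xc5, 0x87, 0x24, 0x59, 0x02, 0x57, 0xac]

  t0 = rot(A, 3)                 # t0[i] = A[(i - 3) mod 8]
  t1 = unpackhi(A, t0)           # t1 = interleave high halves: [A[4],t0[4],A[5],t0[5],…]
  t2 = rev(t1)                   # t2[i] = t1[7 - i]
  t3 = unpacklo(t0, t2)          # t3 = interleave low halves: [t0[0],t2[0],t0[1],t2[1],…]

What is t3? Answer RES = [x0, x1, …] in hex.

RES = [0x02, 0x59, 0x57, 0xac, 0xac, 0x24, 0x4a, 0x57]

  t0: 02 57 ac 4a c5 87 24 59
  t1: 59 c5 02 87 57 24 ac 59
  t2: 59 ac 24 57 87 02 c5 59
  t3: 02 59 57 ac ac 24 4a 57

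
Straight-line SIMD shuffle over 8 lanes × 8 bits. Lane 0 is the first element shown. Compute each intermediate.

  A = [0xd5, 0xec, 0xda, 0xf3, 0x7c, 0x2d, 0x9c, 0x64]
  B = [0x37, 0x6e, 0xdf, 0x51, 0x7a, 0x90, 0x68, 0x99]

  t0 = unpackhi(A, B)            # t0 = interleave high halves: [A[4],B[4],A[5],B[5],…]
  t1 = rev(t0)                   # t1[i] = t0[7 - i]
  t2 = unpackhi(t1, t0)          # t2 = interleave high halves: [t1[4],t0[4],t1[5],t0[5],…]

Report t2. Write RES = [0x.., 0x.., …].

t0 = [0x7c, 0x7a, 0x2d, 0x90, 0x9c, 0x68, 0x64, 0x99]
t1 = [0x99, 0x64, 0x68, 0x9c, 0x90, 0x2d, 0x7a, 0x7c]
t2 = [0x90, 0x9c, 0x2d, 0x68, 0x7a, 0x64, 0x7c, 0x99]

RES = [0x90, 0x9c, 0x2d, 0x68, 0x7a, 0x64, 0x7c, 0x99]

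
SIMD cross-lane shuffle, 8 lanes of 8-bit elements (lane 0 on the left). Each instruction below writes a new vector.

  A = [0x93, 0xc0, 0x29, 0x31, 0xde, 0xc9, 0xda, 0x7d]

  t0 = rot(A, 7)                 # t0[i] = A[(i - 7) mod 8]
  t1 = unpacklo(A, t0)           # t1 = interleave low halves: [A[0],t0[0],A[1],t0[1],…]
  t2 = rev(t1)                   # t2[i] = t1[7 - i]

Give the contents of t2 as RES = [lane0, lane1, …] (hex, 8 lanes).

→ t0 |c0|29|31|de|c9|da|7d|93|
→ t1 |93|c0|c0|29|29|31|31|de|
→ t2 |de|31|31|29|29|c0|c0|93|

RES = [ 0xde  0x31  0x31  0x29  0x29  0xc0  0xc0  0x93 ]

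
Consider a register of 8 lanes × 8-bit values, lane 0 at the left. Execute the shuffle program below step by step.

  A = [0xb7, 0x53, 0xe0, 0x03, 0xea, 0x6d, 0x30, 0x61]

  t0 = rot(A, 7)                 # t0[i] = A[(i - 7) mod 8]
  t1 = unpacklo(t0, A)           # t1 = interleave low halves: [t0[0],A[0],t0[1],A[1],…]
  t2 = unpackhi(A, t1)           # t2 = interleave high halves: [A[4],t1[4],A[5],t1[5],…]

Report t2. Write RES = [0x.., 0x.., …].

→ t0 |53|e0|03|ea|6d|30|61|b7|
→ t1 |53|b7|e0|53|03|e0|ea|03|
→ t2 |ea|03|6d|e0|30|ea|61|03|

RES = [0xea, 0x03, 0x6d, 0xe0, 0x30, 0xea, 0x61, 0x03]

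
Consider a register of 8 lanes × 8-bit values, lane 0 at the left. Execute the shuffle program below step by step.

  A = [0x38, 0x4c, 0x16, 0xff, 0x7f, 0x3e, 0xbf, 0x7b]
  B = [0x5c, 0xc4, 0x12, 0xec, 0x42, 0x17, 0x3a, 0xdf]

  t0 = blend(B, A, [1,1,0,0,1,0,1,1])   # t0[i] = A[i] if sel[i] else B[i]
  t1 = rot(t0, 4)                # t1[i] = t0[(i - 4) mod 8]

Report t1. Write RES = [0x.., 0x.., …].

→ t0 |38|4c|12|ec|7f|17|bf|7b|
→ t1 |7f|17|bf|7b|38|4c|12|ec|

RES = [ 0x7f  0x17  0xbf  0x7b  0x38  0x4c  0x12  0xec ]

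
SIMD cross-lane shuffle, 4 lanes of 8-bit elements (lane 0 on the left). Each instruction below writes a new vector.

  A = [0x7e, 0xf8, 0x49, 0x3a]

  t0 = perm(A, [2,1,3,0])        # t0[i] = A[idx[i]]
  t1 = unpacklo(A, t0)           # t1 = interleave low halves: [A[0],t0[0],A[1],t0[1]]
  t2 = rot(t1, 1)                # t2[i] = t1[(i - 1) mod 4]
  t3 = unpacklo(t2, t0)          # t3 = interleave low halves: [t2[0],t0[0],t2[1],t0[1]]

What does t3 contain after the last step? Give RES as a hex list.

t0 = [0x49, 0xf8, 0x3a, 0x7e]
t1 = [0x7e, 0x49, 0xf8, 0xf8]
t2 = [0xf8, 0x7e, 0x49, 0xf8]
t3 = [0xf8, 0x49, 0x7e, 0xf8]

RES = [0xf8, 0x49, 0x7e, 0xf8]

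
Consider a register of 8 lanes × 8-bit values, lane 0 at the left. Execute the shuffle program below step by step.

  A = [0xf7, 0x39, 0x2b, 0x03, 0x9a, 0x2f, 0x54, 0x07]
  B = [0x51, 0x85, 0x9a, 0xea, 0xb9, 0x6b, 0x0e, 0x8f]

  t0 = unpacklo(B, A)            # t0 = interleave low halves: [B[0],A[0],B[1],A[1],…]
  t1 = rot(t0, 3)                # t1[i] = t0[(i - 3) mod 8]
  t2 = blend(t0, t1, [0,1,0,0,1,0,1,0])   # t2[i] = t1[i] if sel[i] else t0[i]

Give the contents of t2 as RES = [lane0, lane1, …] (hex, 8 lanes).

RES = [0x51, 0xea, 0x85, 0x39, 0xf7, 0x2b, 0x39, 0x03]

t0 = [0x51, 0xf7, 0x85, 0x39, 0x9a, 0x2b, 0xea, 0x03]
t1 = [0x2b, 0xea, 0x03, 0x51, 0xf7, 0x85, 0x39, 0x9a]
t2 = [0x51, 0xea, 0x85, 0x39, 0xf7, 0x2b, 0x39, 0x03]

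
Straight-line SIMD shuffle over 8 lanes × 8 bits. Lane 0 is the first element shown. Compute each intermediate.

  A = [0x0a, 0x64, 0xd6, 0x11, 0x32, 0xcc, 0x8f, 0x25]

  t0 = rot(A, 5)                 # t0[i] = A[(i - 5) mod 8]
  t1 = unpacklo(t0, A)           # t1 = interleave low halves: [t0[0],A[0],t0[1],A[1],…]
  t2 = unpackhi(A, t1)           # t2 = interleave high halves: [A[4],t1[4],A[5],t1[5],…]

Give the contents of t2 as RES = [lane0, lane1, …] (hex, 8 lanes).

t0 = [0x11, 0x32, 0xcc, 0x8f, 0x25, 0x0a, 0x64, 0xd6]
t1 = [0x11, 0x0a, 0x32, 0x64, 0xcc, 0xd6, 0x8f, 0x11]
t2 = [0x32, 0xcc, 0xcc, 0xd6, 0x8f, 0x8f, 0x25, 0x11]

RES = [ 0x32  0xcc  0xcc  0xd6  0x8f  0x8f  0x25  0x11 ]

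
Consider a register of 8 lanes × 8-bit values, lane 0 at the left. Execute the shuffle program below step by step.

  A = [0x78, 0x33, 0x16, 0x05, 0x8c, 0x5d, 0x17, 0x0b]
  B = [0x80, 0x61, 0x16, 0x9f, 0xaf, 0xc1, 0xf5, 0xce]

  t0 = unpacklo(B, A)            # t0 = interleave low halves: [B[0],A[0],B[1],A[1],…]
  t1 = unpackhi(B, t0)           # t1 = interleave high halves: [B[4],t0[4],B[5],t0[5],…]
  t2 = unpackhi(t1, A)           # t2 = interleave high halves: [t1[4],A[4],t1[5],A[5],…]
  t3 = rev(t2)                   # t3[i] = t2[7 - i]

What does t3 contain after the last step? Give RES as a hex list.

RES = [0x0b, 0x05, 0x17, 0xce, 0x5d, 0x9f, 0x8c, 0xf5]

  t0: 80 78 61 33 16 16 9f 05
  t1: af 16 c1 16 f5 9f ce 05
  t2: f5 8c 9f 5d ce 17 05 0b
  t3: 0b 05 17 ce 5d 9f 8c f5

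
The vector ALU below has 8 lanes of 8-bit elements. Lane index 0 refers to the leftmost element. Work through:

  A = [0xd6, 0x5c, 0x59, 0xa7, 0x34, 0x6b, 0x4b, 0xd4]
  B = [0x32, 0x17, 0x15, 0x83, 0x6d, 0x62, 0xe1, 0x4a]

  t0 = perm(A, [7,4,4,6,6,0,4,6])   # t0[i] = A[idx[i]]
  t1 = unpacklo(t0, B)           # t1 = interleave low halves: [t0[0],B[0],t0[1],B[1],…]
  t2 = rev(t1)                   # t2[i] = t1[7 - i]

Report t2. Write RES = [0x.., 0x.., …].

RES = [ 0x83  0x4b  0x15  0x34  0x17  0x34  0x32  0xd4 ]

t0 = [0xd4, 0x34, 0x34, 0x4b, 0x4b, 0xd6, 0x34, 0x4b]
t1 = [0xd4, 0x32, 0x34, 0x17, 0x34, 0x15, 0x4b, 0x83]
t2 = [0x83, 0x4b, 0x15, 0x34, 0x17, 0x34, 0x32, 0xd4]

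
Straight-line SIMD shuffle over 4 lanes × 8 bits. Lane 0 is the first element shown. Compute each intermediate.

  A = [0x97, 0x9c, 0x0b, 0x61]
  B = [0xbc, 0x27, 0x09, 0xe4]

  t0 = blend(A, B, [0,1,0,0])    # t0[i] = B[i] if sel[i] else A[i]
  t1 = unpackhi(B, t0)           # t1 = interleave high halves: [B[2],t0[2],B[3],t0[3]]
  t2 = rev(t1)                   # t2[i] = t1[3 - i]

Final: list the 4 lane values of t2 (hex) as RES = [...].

→ t0 |97|27|0b|61|
→ t1 |09|0b|e4|61|
→ t2 |61|e4|0b|09|

RES = [ 0x61  0xe4  0x0b  0x09 ]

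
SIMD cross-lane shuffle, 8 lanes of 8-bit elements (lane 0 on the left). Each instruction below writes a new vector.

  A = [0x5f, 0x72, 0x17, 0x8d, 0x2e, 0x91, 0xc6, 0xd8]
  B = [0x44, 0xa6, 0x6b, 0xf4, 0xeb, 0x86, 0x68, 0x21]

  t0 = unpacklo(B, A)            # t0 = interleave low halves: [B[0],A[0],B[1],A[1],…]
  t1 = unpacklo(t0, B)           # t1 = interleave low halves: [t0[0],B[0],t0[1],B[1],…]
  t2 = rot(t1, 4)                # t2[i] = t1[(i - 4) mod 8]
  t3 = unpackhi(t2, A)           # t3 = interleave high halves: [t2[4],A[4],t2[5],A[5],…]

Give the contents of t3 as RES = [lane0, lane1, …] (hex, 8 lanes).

RES = [0x44, 0x2e, 0x44, 0x91, 0x5f, 0xc6, 0xa6, 0xd8]

→ t0 |44|5f|a6|72|6b|17|f4|8d|
→ t1 |44|44|5f|a6|a6|6b|72|f4|
→ t2 |a6|6b|72|f4|44|44|5f|a6|
→ t3 |44|2e|44|91|5f|c6|a6|d8|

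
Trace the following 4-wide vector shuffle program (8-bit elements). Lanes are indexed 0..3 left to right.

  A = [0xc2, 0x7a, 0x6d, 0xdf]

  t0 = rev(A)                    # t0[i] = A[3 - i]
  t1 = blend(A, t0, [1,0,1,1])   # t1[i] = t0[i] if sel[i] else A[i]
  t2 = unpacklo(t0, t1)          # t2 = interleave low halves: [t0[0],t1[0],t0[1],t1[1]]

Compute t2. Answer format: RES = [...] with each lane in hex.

→ t0 |df|6d|7a|c2|
→ t1 |df|7a|7a|c2|
→ t2 |df|df|6d|7a|

RES = [ 0xdf  0xdf  0x6d  0x7a ]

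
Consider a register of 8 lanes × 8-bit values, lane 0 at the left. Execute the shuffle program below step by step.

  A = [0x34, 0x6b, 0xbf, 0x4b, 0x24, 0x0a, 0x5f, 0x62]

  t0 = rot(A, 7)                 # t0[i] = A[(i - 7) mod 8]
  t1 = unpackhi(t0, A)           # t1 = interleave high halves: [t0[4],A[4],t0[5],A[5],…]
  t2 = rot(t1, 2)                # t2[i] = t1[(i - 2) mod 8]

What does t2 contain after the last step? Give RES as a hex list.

→ t0 |6b|bf|4b|24|0a|5f|62|34|
→ t1 |0a|24|5f|0a|62|5f|34|62|
→ t2 |34|62|0a|24|5f|0a|62|5f|

RES = [0x34, 0x62, 0x0a, 0x24, 0x5f, 0x0a, 0x62, 0x5f]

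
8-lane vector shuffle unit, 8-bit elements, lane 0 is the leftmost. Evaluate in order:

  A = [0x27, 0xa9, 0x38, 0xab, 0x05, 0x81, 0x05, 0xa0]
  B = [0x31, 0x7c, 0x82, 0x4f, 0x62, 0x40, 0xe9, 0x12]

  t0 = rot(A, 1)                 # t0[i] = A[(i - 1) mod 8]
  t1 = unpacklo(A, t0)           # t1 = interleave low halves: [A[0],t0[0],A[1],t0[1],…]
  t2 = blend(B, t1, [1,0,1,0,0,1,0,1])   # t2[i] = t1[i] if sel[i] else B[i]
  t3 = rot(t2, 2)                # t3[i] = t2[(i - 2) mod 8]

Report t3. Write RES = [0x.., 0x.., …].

RES = [0xe9, 0x38, 0x27, 0x7c, 0xa9, 0x4f, 0x62, 0xa9]

  t0: a0 27 a9 38 ab 05 81 05
  t1: 27 a0 a9 27 38 a9 ab 38
  t2: 27 7c a9 4f 62 a9 e9 38
  t3: e9 38 27 7c a9 4f 62 a9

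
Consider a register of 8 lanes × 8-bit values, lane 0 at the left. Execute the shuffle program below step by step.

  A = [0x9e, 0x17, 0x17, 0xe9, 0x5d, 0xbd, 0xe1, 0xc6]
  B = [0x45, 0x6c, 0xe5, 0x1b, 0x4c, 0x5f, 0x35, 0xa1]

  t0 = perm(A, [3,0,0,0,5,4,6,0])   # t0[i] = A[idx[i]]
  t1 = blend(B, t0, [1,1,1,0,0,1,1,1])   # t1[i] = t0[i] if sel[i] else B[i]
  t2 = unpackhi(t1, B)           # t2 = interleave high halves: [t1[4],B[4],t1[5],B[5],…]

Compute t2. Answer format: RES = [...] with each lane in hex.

  t0: e9 9e 9e 9e bd 5d e1 9e
  t1: e9 9e 9e 1b 4c 5d e1 9e
  t2: 4c 4c 5d 5f e1 35 9e a1

RES = [ 0x4c  0x4c  0x5d  0x5f  0xe1  0x35  0x9e  0xa1 ]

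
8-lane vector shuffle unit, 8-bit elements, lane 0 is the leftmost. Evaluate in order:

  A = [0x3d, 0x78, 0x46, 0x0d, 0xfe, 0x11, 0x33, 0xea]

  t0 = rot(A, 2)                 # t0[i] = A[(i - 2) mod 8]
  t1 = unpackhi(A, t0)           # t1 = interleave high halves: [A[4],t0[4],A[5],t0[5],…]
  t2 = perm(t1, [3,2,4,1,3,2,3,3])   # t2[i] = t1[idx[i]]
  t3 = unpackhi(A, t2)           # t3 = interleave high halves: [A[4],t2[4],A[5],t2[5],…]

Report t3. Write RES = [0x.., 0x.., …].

RES = [0xfe, 0x0d, 0x11, 0x11, 0x33, 0x0d, 0xea, 0x0d]

→ t0 |33|ea|3d|78|46|0d|fe|11|
→ t1 |fe|46|11|0d|33|fe|ea|11|
→ t2 |0d|11|33|46|0d|11|0d|0d|
→ t3 |fe|0d|11|11|33|0d|ea|0d|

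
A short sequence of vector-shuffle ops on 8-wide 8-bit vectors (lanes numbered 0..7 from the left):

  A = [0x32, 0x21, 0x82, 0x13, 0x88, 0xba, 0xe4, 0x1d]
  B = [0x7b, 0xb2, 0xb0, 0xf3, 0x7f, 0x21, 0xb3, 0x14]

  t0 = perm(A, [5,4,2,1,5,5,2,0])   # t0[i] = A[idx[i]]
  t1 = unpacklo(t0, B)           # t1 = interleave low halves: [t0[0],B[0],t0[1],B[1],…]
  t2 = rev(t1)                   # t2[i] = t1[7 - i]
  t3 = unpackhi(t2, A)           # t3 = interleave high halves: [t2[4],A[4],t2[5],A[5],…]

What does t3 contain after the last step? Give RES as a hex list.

RES = [ 0xb2  0x88  0x88  0xba  0x7b  0xe4  0xba  0x1d ]

t0 = [0xba, 0x88, 0x82, 0x21, 0xba, 0xba, 0x82, 0x32]
t1 = [0xba, 0x7b, 0x88, 0xb2, 0x82, 0xb0, 0x21, 0xf3]
t2 = [0xf3, 0x21, 0xb0, 0x82, 0xb2, 0x88, 0x7b, 0xba]
t3 = [0xb2, 0x88, 0x88, 0xba, 0x7b, 0xe4, 0xba, 0x1d]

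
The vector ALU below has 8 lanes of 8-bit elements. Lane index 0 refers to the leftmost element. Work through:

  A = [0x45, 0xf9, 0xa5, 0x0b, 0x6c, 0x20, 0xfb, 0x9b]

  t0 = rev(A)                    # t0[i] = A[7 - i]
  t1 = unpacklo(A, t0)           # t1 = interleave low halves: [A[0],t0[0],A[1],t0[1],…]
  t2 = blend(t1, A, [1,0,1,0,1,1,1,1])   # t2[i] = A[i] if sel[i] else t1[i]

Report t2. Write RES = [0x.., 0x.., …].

RES = [0x45, 0x9b, 0xa5, 0xfb, 0x6c, 0x20, 0xfb, 0x9b]

t0 = [0x9b, 0xfb, 0x20, 0x6c, 0x0b, 0xa5, 0xf9, 0x45]
t1 = [0x45, 0x9b, 0xf9, 0xfb, 0xa5, 0x20, 0x0b, 0x6c]
t2 = [0x45, 0x9b, 0xa5, 0xfb, 0x6c, 0x20, 0xfb, 0x9b]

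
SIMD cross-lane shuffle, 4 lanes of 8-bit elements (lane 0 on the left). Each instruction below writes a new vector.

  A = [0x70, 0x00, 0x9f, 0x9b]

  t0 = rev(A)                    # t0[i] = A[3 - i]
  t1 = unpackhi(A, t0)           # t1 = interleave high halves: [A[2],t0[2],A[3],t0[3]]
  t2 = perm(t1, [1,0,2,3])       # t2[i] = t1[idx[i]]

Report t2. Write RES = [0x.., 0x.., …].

RES = [ 0x00  0x9f  0x9b  0x70 ]

  t0: 9b 9f 00 70
  t1: 9f 00 9b 70
  t2: 00 9f 9b 70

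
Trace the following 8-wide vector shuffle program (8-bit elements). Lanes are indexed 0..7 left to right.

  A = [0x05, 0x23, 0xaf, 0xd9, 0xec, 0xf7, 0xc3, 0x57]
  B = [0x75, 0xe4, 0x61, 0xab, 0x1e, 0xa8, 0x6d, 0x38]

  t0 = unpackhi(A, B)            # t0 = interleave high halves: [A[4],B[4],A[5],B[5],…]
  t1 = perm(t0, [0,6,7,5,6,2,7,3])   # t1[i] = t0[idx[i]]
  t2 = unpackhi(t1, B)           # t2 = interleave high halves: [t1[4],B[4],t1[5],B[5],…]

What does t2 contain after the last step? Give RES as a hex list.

RES = [0x57, 0x1e, 0xf7, 0xa8, 0x38, 0x6d, 0xa8, 0x38]

→ t0 |ec|1e|f7|a8|c3|6d|57|38|
→ t1 |ec|57|38|6d|57|f7|38|a8|
→ t2 |57|1e|f7|a8|38|6d|a8|38|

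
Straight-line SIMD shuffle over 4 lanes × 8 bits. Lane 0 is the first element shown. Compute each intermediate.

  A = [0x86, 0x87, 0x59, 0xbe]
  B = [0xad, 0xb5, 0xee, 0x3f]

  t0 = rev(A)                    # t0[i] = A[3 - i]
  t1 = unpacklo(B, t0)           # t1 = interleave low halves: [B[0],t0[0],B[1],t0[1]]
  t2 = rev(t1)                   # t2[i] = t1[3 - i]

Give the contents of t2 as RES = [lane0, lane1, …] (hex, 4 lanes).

t0 = [0xbe, 0x59, 0x87, 0x86]
t1 = [0xad, 0xbe, 0xb5, 0x59]
t2 = [0x59, 0xb5, 0xbe, 0xad]

RES = [ 0x59  0xb5  0xbe  0xad ]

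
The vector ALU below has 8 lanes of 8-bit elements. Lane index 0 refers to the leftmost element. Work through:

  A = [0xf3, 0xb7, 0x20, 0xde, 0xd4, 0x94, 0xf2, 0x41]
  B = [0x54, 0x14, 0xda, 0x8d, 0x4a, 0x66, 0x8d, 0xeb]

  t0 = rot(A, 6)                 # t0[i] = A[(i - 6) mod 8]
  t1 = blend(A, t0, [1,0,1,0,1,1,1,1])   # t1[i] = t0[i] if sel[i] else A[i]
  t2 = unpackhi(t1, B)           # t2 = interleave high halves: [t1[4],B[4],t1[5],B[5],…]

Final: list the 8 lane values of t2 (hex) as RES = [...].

  t0: 20 de d4 94 f2 41 f3 b7
  t1: 20 b7 d4 de f2 41 f3 b7
  t2: f2 4a 41 66 f3 8d b7 eb

RES = [0xf2, 0x4a, 0x41, 0x66, 0xf3, 0x8d, 0xb7, 0xeb]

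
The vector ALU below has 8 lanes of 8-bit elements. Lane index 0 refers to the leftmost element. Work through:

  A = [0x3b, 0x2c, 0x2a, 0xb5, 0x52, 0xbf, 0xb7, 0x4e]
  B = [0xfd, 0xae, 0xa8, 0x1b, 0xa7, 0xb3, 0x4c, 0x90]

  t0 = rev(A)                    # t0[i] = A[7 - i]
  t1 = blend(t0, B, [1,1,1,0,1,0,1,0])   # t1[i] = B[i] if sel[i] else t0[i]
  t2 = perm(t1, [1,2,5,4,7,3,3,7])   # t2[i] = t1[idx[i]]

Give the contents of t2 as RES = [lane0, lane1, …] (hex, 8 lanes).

  t0: 4e b7 bf 52 b5 2a 2c 3b
  t1: fd ae a8 52 a7 2a 4c 3b
  t2: ae a8 2a a7 3b 52 52 3b

RES = [0xae, 0xa8, 0x2a, 0xa7, 0x3b, 0x52, 0x52, 0x3b]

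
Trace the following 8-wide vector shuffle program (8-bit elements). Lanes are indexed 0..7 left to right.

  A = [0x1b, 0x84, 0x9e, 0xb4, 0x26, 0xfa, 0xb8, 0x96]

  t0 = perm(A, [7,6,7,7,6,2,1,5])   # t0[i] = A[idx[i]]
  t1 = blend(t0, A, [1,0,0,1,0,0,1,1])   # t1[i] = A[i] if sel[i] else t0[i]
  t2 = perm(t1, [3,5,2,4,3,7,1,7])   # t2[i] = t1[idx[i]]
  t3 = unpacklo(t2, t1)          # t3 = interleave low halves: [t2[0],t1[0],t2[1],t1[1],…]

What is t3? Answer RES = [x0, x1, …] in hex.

RES = [ 0xb4  0x1b  0x9e  0xb8  0x96  0x96  0xb8  0xb4 ]

→ t0 |96|b8|96|96|b8|9e|84|fa|
→ t1 |1b|b8|96|b4|b8|9e|b8|96|
→ t2 |b4|9e|96|b8|b4|96|b8|96|
→ t3 |b4|1b|9e|b8|96|96|b8|b4|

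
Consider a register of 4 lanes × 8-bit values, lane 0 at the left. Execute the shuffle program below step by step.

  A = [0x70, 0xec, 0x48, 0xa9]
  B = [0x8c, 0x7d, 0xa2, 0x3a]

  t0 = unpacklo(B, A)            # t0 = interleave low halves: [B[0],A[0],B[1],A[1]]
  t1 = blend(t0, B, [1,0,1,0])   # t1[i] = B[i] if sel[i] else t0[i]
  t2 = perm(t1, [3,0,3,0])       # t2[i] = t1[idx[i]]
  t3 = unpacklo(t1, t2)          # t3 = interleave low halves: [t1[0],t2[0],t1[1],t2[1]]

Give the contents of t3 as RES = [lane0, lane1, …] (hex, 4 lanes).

t0 = [0x8c, 0x70, 0x7d, 0xec]
t1 = [0x8c, 0x70, 0xa2, 0xec]
t2 = [0xec, 0x8c, 0xec, 0x8c]
t3 = [0x8c, 0xec, 0x70, 0x8c]

RES = [0x8c, 0xec, 0x70, 0x8c]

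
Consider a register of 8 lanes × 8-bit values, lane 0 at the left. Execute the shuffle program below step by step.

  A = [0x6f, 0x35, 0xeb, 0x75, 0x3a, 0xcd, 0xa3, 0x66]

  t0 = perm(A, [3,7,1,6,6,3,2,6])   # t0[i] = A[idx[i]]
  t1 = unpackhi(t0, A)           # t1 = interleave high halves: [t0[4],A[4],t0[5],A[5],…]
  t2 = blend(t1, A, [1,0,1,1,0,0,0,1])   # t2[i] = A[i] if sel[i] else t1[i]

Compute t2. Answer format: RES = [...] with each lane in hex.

t0 = [0x75, 0x66, 0x35, 0xa3, 0xa3, 0x75, 0xeb, 0xa3]
t1 = [0xa3, 0x3a, 0x75, 0xcd, 0xeb, 0xa3, 0xa3, 0x66]
t2 = [0x6f, 0x3a, 0xeb, 0x75, 0xeb, 0xa3, 0xa3, 0x66]

RES = [0x6f, 0x3a, 0xeb, 0x75, 0xeb, 0xa3, 0xa3, 0x66]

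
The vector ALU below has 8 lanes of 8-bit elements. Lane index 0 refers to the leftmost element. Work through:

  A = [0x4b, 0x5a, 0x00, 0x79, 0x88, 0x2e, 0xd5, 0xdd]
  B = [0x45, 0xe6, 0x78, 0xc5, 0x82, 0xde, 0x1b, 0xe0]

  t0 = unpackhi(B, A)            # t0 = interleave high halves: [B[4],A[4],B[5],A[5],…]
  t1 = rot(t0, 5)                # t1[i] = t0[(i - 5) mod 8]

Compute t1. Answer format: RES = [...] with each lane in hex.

t0 = [0x82, 0x88, 0xde, 0x2e, 0x1b, 0xd5, 0xe0, 0xdd]
t1 = [0x2e, 0x1b, 0xd5, 0xe0, 0xdd, 0x82, 0x88, 0xde]

RES = [0x2e, 0x1b, 0xd5, 0xe0, 0xdd, 0x82, 0x88, 0xde]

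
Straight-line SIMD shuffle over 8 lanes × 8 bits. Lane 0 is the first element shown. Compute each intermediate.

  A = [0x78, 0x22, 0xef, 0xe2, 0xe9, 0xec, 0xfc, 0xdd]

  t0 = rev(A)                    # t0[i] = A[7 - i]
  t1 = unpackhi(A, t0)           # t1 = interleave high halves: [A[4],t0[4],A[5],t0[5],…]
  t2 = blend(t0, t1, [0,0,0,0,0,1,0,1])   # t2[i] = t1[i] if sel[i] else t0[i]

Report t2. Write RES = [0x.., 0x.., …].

  t0: dd fc ec e9 e2 ef 22 78
  t1: e9 e2 ec ef fc 22 dd 78
  t2: dd fc ec e9 e2 22 22 78

RES = [ 0xdd  0xfc  0xec  0xe9  0xe2  0x22  0x22  0x78 ]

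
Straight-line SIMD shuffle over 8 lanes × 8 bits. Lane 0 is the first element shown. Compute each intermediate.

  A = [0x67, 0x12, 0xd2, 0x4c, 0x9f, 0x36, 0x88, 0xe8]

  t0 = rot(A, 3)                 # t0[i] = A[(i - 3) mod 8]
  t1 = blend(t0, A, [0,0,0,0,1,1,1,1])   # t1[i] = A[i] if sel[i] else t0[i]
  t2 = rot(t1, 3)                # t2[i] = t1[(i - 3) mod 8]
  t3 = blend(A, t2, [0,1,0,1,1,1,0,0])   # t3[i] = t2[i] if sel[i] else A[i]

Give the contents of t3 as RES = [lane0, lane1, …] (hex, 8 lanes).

RES = [0x67, 0x88, 0xd2, 0x36, 0x88, 0xe8, 0x88, 0xe8]

t0 = [0x36, 0x88, 0xe8, 0x67, 0x12, 0xd2, 0x4c, 0x9f]
t1 = [0x36, 0x88, 0xe8, 0x67, 0x9f, 0x36, 0x88, 0xe8]
t2 = [0x36, 0x88, 0xe8, 0x36, 0x88, 0xe8, 0x67, 0x9f]
t3 = [0x67, 0x88, 0xd2, 0x36, 0x88, 0xe8, 0x88, 0xe8]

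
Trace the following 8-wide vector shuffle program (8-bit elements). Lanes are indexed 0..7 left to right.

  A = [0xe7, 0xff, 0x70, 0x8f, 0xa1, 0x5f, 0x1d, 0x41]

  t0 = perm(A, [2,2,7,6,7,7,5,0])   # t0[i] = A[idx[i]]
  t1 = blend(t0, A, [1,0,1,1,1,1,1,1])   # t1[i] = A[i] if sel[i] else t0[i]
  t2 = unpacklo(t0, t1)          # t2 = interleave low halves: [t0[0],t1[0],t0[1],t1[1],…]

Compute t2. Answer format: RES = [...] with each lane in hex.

RES = [ 0x70  0xe7  0x70  0x70  0x41  0x70  0x1d  0x8f ]

→ t0 |70|70|41|1d|41|41|5f|e7|
→ t1 |e7|70|70|8f|a1|5f|1d|41|
→ t2 |70|e7|70|70|41|70|1d|8f|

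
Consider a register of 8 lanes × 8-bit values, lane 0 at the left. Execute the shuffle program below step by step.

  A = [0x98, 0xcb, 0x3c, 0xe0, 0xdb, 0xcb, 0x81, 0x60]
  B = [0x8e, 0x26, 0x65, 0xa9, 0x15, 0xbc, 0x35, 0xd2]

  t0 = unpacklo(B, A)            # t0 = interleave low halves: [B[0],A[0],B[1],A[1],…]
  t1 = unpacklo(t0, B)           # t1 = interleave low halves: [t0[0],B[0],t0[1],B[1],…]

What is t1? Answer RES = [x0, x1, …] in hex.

  t0: 8e 98 26 cb 65 3c a9 e0
  t1: 8e 8e 98 26 26 65 cb a9

RES = [0x8e, 0x8e, 0x98, 0x26, 0x26, 0x65, 0xcb, 0xa9]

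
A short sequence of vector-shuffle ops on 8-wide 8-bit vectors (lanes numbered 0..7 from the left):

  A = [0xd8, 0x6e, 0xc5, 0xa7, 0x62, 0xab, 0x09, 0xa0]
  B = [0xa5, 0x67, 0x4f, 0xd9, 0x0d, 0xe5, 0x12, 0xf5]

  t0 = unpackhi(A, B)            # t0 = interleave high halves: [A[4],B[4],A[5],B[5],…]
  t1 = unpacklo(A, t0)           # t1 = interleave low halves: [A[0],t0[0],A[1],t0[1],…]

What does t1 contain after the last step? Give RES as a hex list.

  t0: 62 0d ab e5 09 12 a0 f5
  t1: d8 62 6e 0d c5 ab a7 e5

RES = [ 0xd8  0x62  0x6e  0x0d  0xc5  0xab  0xa7  0xe5 ]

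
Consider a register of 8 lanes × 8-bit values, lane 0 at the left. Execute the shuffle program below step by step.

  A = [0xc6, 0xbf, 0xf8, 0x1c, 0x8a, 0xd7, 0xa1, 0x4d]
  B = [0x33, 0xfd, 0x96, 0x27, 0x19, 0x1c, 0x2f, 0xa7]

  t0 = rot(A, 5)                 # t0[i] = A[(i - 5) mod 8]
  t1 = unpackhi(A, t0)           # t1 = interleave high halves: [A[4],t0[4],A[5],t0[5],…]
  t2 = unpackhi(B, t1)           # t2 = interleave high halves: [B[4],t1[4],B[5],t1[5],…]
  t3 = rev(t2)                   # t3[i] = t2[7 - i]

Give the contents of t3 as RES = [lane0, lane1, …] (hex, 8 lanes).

t0 = [0x1c, 0x8a, 0xd7, 0xa1, 0x4d, 0xc6, 0xbf, 0xf8]
t1 = [0x8a, 0x4d, 0xd7, 0xc6, 0xa1, 0xbf, 0x4d, 0xf8]
t2 = [0x19, 0xa1, 0x1c, 0xbf, 0x2f, 0x4d, 0xa7, 0xf8]
t3 = [0xf8, 0xa7, 0x4d, 0x2f, 0xbf, 0x1c, 0xa1, 0x19]

RES = [ 0xf8  0xa7  0x4d  0x2f  0xbf  0x1c  0xa1  0x19 ]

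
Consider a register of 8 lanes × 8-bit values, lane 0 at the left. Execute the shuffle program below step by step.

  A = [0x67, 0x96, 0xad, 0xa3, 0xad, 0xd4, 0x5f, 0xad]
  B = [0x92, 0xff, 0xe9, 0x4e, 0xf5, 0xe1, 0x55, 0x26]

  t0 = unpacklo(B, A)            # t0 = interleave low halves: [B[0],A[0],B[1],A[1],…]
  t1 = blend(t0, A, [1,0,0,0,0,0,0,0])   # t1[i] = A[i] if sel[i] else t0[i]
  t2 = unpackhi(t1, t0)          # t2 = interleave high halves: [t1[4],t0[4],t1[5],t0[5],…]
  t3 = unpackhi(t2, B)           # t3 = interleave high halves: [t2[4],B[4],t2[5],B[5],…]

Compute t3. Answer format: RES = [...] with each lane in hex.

t0 = [0x92, 0x67, 0xff, 0x96, 0xe9, 0xad, 0x4e, 0xa3]
t1 = [0x67, 0x67, 0xff, 0x96, 0xe9, 0xad, 0x4e, 0xa3]
t2 = [0xe9, 0xe9, 0xad, 0xad, 0x4e, 0x4e, 0xa3, 0xa3]
t3 = [0x4e, 0xf5, 0x4e, 0xe1, 0xa3, 0x55, 0xa3, 0x26]

RES = [0x4e, 0xf5, 0x4e, 0xe1, 0xa3, 0x55, 0xa3, 0x26]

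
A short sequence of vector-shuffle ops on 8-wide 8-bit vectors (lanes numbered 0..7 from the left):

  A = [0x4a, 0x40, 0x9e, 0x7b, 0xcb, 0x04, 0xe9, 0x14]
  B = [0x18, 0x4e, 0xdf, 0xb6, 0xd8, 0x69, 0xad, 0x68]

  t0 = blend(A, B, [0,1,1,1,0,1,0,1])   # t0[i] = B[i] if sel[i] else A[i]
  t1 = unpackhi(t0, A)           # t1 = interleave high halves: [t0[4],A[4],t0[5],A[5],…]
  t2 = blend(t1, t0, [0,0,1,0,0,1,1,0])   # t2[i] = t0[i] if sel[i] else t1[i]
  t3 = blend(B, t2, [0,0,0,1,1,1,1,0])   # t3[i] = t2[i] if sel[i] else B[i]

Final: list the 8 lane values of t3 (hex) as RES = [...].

RES = [0x18, 0x4e, 0xdf, 0x04, 0xe9, 0x69, 0xe9, 0x68]

→ t0 |4a|4e|df|b6|cb|69|e9|68|
→ t1 |cb|cb|69|04|e9|e9|68|14|
→ t2 |cb|cb|df|04|e9|69|e9|14|
→ t3 |18|4e|df|04|e9|69|e9|68|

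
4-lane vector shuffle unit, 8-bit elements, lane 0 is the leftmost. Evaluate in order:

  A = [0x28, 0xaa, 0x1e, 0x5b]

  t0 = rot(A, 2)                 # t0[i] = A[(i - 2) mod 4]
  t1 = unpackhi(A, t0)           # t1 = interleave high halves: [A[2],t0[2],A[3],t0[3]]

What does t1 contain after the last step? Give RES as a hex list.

RES = [0x1e, 0x28, 0x5b, 0xaa]

t0 = [0x1e, 0x5b, 0x28, 0xaa]
t1 = [0x1e, 0x28, 0x5b, 0xaa]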